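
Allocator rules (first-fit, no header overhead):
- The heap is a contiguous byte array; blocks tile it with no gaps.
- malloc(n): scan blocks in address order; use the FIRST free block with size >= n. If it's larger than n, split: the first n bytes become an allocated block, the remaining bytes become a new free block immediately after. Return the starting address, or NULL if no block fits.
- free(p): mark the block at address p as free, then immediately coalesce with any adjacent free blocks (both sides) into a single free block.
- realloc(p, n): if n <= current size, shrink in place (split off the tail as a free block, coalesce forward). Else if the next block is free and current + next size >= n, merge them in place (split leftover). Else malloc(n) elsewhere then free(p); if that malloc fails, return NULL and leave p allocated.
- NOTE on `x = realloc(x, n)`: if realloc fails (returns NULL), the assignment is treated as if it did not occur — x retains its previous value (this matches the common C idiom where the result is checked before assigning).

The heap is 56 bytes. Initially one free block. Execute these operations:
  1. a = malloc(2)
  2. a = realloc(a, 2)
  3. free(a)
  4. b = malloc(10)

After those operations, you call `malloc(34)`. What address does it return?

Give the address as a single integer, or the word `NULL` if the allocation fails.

Answer: 10

Derivation:
Op 1: a = malloc(2) -> a = 0; heap: [0-1 ALLOC][2-55 FREE]
Op 2: a = realloc(a, 2) -> a = 0; heap: [0-1 ALLOC][2-55 FREE]
Op 3: free(a) -> (freed a); heap: [0-55 FREE]
Op 4: b = malloc(10) -> b = 0; heap: [0-9 ALLOC][10-55 FREE]
malloc(34): first-fit scan over [0-9 ALLOC][10-55 FREE] -> 10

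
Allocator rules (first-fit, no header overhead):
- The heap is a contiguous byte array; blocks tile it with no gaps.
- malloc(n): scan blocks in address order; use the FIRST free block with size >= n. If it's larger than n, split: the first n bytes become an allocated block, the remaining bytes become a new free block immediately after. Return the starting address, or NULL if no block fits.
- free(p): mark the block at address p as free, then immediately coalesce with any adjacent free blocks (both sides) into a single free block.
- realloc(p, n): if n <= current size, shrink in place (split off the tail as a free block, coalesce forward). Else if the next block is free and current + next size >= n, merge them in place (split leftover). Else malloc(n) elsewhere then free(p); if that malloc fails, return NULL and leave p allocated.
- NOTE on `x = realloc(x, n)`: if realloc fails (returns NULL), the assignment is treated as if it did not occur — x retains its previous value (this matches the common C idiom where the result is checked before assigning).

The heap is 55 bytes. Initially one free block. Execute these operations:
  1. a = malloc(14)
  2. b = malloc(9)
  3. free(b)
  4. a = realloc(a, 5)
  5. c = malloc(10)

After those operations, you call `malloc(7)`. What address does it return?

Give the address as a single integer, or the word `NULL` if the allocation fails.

Op 1: a = malloc(14) -> a = 0; heap: [0-13 ALLOC][14-54 FREE]
Op 2: b = malloc(9) -> b = 14; heap: [0-13 ALLOC][14-22 ALLOC][23-54 FREE]
Op 3: free(b) -> (freed b); heap: [0-13 ALLOC][14-54 FREE]
Op 4: a = realloc(a, 5) -> a = 0; heap: [0-4 ALLOC][5-54 FREE]
Op 5: c = malloc(10) -> c = 5; heap: [0-4 ALLOC][5-14 ALLOC][15-54 FREE]
malloc(7): first-fit scan over [0-4 ALLOC][5-14 ALLOC][15-54 FREE] -> 15

Answer: 15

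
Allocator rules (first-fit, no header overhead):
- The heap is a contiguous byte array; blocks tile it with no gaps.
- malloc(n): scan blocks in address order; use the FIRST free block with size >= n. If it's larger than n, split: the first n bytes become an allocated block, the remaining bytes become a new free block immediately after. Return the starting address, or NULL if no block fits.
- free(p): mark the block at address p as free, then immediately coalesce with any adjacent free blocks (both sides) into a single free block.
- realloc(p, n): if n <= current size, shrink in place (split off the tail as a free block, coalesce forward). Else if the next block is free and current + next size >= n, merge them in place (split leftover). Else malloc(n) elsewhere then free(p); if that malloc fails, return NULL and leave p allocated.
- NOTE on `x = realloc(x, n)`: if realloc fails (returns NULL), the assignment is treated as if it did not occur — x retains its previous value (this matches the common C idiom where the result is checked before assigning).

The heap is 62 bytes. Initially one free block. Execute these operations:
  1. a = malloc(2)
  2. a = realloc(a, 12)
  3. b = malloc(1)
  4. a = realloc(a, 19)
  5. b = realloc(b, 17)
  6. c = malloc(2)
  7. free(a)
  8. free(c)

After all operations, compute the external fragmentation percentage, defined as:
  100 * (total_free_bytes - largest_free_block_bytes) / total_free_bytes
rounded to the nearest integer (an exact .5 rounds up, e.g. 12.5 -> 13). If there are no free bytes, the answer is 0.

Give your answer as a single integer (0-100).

Answer: 29

Derivation:
Op 1: a = malloc(2) -> a = 0; heap: [0-1 ALLOC][2-61 FREE]
Op 2: a = realloc(a, 12) -> a = 0; heap: [0-11 ALLOC][12-61 FREE]
Op 3: b = malloc(1) -> b = 12; heap: [0-11 ALLOC][12-12 ALLOC][13-61 FREE]
Op 4: a = realloc(a, 19) -> a = 13; heap: [0-11 FREE][12-12 ALLOC][13-31 ALLOC][32-61 FREE]
Op 5: b = realloc(b, 17) -> b = 32; heap: [0-12 FREE][13-31 ALLOC][32-48 ALLOC][49-61 FREE]
Op 6: c = malloc(2) -> c = 0; heap: [0-1 ALLOC][2-12 FREE][13-31 ALLOC][32-48 ALLOC][49-61 FREE]
Op 7: free(a) -> (freed a); heap: [0-1 ALLOC][2-31 FREE][32-48 ALLOC][49-61 FREE]
Op 8: free(c) -> (freed c); heap: [0-31 FREE][32-48 ALLOC][49-61 FREE]
Free blocks: [32 13] total_free=45 largest=32 -> 100*(45-32)/45 = 1300/45 ≈ 28.889 -> rounds to 29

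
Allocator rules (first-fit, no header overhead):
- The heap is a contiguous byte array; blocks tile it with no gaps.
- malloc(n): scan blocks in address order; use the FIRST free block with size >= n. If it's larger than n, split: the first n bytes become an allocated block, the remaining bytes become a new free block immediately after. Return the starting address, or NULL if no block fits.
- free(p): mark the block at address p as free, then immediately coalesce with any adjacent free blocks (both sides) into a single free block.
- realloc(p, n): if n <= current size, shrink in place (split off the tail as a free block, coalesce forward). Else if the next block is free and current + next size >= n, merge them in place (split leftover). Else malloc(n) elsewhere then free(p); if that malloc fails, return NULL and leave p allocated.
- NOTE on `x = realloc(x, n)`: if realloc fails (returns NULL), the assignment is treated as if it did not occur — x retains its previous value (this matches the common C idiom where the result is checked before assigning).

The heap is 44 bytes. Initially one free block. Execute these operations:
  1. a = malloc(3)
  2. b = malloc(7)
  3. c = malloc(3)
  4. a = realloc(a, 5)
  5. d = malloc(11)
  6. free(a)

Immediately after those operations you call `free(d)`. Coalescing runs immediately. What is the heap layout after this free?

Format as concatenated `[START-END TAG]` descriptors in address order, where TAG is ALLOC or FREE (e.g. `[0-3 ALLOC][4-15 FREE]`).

Answer: [0-2 FREE][3-9 ALLOC][10-12 ALLOC][13-43 FREE]

Derivation:
Op 1: a = malloc(3) -> a = 0; heap: [0-2 ALLOC][3-43 FREE]
Op 2: b = malloc(7) -> b = 3; heap: [0-2 ALLOC][3-9 ALLOC][10-43 FREE]
Op 3: c = malloc(3) -> c = 10; heap: [0-2 ALLOC][3-9 ALLOC][10-12 ALLOC][13-43 FREE]
Op 4: a = realloc(a, 5) -> a = 13; heap: [0-2 FREE][3-9 ALLOC][10-12 ALLOC][13-17 ALLOC][18-43 FREE]
Op 5: d = malloc(11) -> d = 18; heap: [0-2 FREE][3-9 ALLOC][10-12 ALLOC][13-17 ALLOC][18-28 ALLOC][29-43 FREE]
Op 6: free(a) -> (freed a); heap: [0-2 FREE][3-9 ALLOC][10-12 ALLOC][13-17 FREE][18-28 ALLOC][29-43 FREE]
free(d): d = 18 -> block [18-28 ALLOC]; mark free, coalesce with adjacent free neighbors -> [0-2 FREE][3-9 ALLOC][10-12 ALLOC][13-43 FREE]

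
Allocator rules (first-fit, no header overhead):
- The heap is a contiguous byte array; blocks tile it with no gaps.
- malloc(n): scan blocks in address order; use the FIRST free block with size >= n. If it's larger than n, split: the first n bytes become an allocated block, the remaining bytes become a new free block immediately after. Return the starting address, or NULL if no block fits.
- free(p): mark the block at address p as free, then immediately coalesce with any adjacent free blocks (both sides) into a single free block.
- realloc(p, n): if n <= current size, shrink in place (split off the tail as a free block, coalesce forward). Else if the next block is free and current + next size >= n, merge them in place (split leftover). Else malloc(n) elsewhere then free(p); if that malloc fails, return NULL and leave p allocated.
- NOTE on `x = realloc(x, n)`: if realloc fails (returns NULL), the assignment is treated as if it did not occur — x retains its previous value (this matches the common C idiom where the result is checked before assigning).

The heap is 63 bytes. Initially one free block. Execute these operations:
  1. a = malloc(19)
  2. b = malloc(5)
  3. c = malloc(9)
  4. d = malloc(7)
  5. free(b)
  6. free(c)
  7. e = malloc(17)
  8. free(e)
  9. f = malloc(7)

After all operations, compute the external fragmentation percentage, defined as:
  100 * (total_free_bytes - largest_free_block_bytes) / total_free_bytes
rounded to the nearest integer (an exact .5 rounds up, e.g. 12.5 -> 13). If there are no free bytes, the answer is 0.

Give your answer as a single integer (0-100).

Op 1: a = malloc(19) -> a = 0; heap: [0-18 ALLOC][19-62 FREE]
Op 2: b = malloc(5) -> b = 19; heap: [0-18 ALLOC][19-23 ALLOC][24-62 FREE]
Op 3: c = malloc(9) -> c = 24; heap: [0-18 ALLOC][19-23 ALLOC][24-32 ALLOC][33-62 FREE]
Op 4: d = malloc(7) -> d = 33; heap: [0-18 ALLOC][19-23 ALLOC][24-32 ALLOC][33-39 ALLOC][40-62 FREE]
Op 5: free(b) -> (freed b); heap: [0-18 ALLOC][19-23 FREE][24-32 ALLOC][33-39 ALLOC][40-62 FREE]
Op 6: free(c) -> (freed c); heap: [0-18 ALLOC][19-32 FREE][33-39 ALLOC][40-62 FREE]
Op 7: e = malloc(17) -> e = 40; heap: [0-18 ALLOC][19-32 FREE][33-39 ALLOC][40-56 ALLOC][57-62 FREE]
Op 8: free(e) -> (freed e); heap: [0-18 ALLOC][19-32 FREE][33-39 ALLOC][40-62 FREE]
Op 9: f = malloc(7) -> f = 19; heap: [0-18 ALLOC][19-25 ALLOC][26-32 FREE][33-39 ALLOC][40-62 FREE]
Free blocks: [7 23] total_free=30 largest=23 -> 100*(30-23)/30 = 700/30 ≈ 23.333 -> rounds to 23

Answer: 23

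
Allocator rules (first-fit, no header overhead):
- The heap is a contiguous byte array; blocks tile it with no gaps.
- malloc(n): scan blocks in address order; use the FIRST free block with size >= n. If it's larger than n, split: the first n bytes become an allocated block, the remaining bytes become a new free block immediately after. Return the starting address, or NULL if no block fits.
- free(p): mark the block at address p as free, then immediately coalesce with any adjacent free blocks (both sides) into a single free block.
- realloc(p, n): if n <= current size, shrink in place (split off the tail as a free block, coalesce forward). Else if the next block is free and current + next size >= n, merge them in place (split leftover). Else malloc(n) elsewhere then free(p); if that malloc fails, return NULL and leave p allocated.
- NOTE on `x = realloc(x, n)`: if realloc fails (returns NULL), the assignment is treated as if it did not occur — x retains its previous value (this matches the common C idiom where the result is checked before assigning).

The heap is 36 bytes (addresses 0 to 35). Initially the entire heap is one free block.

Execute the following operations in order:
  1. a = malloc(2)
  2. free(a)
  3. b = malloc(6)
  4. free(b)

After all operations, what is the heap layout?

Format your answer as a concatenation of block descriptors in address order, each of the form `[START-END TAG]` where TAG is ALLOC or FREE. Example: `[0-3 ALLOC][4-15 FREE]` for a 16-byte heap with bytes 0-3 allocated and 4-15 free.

Answer: [0-35 FREE]

Derivation:
Op 1: a = malloc(2) -> a = 0; heap: [0-1 ALLOC][2-35 FREE]
Op 2: free(a) -> (freed a); heap: [0-35 FREE]
Op 3: b = malloc(6) -> b = 0; heap: [0-5 ALLOC][6-35 FREE]
Op 4: free(b) -> (freed b); heap: [0-35 FREE]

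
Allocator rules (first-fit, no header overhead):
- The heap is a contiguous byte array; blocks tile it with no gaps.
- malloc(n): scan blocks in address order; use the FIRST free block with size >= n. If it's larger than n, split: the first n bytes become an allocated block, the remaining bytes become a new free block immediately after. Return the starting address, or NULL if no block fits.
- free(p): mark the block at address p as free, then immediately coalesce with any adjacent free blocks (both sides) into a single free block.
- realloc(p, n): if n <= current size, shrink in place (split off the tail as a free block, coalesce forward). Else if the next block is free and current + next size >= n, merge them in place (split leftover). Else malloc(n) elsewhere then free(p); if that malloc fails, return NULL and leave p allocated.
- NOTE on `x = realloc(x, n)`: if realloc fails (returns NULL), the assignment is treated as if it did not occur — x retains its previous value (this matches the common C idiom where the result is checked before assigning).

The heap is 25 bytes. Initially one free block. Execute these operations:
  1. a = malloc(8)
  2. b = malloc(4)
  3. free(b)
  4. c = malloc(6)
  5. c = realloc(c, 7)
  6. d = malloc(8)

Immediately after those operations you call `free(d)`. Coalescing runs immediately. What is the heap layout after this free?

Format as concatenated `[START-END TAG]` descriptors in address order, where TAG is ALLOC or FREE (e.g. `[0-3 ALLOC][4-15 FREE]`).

Op 1: a = malloc(8) -> a = 0; heap: [0-7 ALLOC][8-24 FREE]
Op 2: b = malloc(4) -> b = 8; heap: [0-7 ALLOC][8-11 ALLOC][12-24 FREE]
Op 3: free(b) -> (freed b); heap: [0-7 ALLOC][8-24 FREE]
Op 4: c = malloc(6) -> c = 8; heap: [0-7 ALLOC][8-13 ALLOC][14-24 FREE]
Op 5: c = realloc(c, 7) -> c = 8; heap: [0-7 ALLOC][8-14 ALLOC][15-24 FREE]
Op 6: d = malloc(8) -> d = 15; heap: [0-7 ALLOC][8-14 ALLOC][15-22 ALLOC][23-24 FREE]
free(d): d = 15 -> block [15-22 ALLOC]; mark free, coalesce with adjacent free neighbors -> [0-7 ALLOC][8-14 ALLOC][15-24 FREE]

Answer: [0-7 ALLOC][8-14 ALLOC][15-24 FREE]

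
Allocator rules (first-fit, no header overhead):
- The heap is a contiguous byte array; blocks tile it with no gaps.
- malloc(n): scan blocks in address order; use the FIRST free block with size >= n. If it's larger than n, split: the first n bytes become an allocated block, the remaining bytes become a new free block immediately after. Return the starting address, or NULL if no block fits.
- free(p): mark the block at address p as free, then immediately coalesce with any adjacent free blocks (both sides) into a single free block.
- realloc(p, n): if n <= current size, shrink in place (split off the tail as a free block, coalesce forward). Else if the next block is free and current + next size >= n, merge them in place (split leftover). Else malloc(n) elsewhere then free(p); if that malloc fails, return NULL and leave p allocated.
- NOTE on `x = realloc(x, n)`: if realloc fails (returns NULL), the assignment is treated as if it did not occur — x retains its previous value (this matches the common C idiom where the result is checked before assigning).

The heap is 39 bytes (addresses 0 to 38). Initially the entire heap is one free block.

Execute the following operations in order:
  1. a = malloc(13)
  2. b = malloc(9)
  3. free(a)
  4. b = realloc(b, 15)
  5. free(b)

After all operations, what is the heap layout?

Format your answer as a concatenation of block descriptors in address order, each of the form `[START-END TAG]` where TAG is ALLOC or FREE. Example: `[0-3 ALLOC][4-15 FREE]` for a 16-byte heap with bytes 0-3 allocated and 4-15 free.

Op 1: a = malloc(13) -> a = 0; heap: [0-12 ALLOC][13-38 FREE]
Op 2: b = malloc(9) -> b = 13; heap: [0-12 ALLOC][13-21 ALLOC][22-38 FREE]
Op 3: free(a) -> (freed a); heap: [0-12 FREE][13-21 ALLOC][22-38 FREE]
Op 4: b = realloc(b, 15) -> b = 13; heap: [0-12 FREE][13-27 ALLOC][28-38 FREE]
Op 5: free(b) -> (freed b); heap: [0-38 FREE]

Answer: [0-38 FREE]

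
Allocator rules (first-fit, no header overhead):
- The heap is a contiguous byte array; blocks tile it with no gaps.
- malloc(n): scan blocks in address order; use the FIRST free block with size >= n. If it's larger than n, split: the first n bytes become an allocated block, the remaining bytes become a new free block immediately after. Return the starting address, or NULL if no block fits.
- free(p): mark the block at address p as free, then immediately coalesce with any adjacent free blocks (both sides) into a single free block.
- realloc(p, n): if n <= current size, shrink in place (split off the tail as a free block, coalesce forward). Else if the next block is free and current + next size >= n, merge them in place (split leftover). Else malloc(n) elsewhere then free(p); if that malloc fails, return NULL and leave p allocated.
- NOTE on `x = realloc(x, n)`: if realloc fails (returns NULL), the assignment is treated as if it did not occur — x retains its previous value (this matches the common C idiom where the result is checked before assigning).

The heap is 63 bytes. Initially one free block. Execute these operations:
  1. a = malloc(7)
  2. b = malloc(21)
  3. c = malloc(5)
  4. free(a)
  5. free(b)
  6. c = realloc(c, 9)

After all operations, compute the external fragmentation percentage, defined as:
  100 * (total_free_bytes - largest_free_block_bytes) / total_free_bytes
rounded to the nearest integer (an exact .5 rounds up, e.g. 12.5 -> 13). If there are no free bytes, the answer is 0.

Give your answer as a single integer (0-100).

Op 1: a = malloc(7) -> a = 0; heap: [0-6 ALLOC][7-62 FREE]
Op 2: b = malloc(21) -> b = 7; heap: [0-6 ALLOC][7-27 ALLOC][28-62 FREE]
Op 3: c = malloc(5) -> c = 28; heap: [0-6 ALLOC][7-27 ALLOC][28-32 ALLOC][33-62 FREE]
Op 4: free(a) -> (freed a); heap: [0-6 FREE][7-27 ALLOC][28-32 ALLOC][33-62 FREE]
Op 5: free(b) -> (freed b); heap: [0-27 FREE][28-32 ALLOC][33-62 FREE]
Op 6: c = realloc(c, 9) -> c = 28; heap: [0-27 FREE][28-36 ALLOC][37-62 FREE]
Free blocks: [28 26] total_free=54 largest=28 -> 100*(54-28)/54 = 2600/54 ≈ 48.148 -> rounds to 48

Answer: 48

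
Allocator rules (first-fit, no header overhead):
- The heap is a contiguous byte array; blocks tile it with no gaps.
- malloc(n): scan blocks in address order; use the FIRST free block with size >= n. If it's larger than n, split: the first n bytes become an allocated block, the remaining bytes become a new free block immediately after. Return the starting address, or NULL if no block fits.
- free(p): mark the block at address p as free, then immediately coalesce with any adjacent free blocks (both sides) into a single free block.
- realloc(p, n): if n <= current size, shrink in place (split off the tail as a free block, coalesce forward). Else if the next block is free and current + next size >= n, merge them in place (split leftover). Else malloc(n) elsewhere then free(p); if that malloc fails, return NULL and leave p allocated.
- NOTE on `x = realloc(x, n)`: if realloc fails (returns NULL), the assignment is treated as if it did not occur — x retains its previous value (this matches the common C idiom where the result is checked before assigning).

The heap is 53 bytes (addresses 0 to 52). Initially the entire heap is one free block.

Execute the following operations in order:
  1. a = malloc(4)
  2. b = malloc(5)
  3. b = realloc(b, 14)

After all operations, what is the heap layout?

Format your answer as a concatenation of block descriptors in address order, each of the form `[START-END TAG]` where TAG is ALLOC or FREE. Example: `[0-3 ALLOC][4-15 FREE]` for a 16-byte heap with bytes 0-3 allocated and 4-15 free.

Answer: [0-3 ALLOC][4-17 ALLOC][18-52 FREE]

Derivation:
Op 1: a = malloc(4) -> a = 0; heap: [0-3 ALLOC][4-52 FREE]
Op 2: b = malloc(5) -> b = 4; heap: [0-3 ALLOC][4-8 ALLOC][9-52 FREE]
Op 3: b = realloc(b, 14) -> b = 4; heap: [0-3 ALLOC][4-17 ALLOC][18-52 FREE]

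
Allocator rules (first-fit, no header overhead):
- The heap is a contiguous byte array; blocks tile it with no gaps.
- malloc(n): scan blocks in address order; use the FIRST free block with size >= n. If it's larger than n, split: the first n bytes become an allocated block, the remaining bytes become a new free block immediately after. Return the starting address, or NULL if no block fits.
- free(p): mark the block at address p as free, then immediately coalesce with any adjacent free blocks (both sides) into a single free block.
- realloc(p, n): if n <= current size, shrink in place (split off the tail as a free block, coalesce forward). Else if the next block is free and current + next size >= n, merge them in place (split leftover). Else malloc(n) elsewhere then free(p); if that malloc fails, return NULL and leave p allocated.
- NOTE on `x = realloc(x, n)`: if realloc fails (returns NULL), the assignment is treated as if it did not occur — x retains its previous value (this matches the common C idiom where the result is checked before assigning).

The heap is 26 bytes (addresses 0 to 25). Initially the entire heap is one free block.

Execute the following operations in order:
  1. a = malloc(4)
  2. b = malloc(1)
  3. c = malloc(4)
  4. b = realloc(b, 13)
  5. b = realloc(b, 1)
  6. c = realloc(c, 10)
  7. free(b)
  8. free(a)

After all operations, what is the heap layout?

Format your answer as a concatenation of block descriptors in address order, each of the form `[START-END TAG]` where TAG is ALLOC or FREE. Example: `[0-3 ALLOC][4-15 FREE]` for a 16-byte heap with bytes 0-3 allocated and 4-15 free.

Answer: [0-9 FREE][10-19 ALLOC][20-25 FREE]

Derivation:
Op 1: a = malloc(4) -> a = 0; heap: [0-3 ALLOC][4-25 FREE]
Op 2: b = malloc(1) -> b = 4; heap: [0-3 ALLOC][4-4 ALLOC][5-25 FREE]
Op 3: c = malloc(4) -> c = 5; heap: [0-3 ALLOC][4-4 ALLOC][5-8 ALLOC][9-25 FREE]
Op 4: b = realloc(b, 13) -> b = 9; heap: [0-3 ALLOC][4-4 FREE][5-8 ALLOC][9-21 ALLOC][22-25 FREE]
Op 5: b = realloc(b, 1) -> b = 9; heap: [0-3 ALLOC][4-4 FREE][5-8 ALLOC][9-9 ALLOC][10-25 FREE]
Op 6: c = realloc(c, 10) -> c = 10; heap: [0-3 ALLOC][4-8 FREE][9-9 ALLOC][10-19 ALLOC][20-25 FREE]
Op 7: free(b) -> (freed b); heap: [0-3 ALLOC][4-9 FREE][10-19 ALLOC][20-25 FREE]
Op 8: free(a) -> (freed a); heap: [0-9 FREE][10-19 ALLOC][20-25 FREE]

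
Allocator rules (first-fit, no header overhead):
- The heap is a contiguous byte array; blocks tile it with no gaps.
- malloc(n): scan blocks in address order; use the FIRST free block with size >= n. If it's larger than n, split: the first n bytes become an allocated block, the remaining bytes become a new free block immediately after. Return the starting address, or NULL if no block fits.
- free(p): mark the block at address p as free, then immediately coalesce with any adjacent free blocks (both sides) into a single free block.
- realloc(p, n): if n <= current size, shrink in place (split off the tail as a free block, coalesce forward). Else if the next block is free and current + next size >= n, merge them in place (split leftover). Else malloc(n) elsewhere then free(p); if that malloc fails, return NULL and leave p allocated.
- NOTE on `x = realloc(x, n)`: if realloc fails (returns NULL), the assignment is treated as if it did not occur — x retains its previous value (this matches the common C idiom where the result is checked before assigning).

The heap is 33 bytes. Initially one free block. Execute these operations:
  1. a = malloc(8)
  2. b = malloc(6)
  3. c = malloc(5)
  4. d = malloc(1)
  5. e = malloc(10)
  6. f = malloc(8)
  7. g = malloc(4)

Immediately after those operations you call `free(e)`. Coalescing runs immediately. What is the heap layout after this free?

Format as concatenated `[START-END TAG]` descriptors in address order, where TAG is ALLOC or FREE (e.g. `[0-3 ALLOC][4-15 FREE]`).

Op 1: a = malloc(8) -> a = 0; heap: [0-7 ALLOC][8-32 FREE]
Op 2: b = malloc(6) -> b = 8; heap: [0-7 ALLOC][8-13 ALLOC][14-32 FREE]
Op 3: c = malloc(5) -> c = 14; heap: [0-7 ALLOC][8-13 ALLOC][14-18 ALLOC][19-32 FREE]
Op 4: d = malloc(1) -> d = 19; heap: [0-7 ALLOC][8-13 ALLOC][14-18 ALLOC][19-19 ALLOC][20-32 FREE]
Op 5: e = malloc(10) -> e = 20; heap: [0-7 ALLOC][8-13 ALLOC][14-18 ALLOC][19-19 ALLOC][20-29 ALLOC][30-32 FREE]
Op 6: f = malloc(8) -> f = NULL; heap: [0-7 ALLOC][8-13 ALLOC][14-18 ALLOC][19-19 ALLOC][20-29 ALLOC][30-32 FREE]
Op 7: g = malloc(4) -> g = NULL; heap: [0-7 ALLOC][8-13 ALLOC][14-18 ALLOC][19-19 ALLOC][20-29 ALLOC][30-32 FREE]
free(e): e = 20 -> block [20-29 ALLOC]; mark free, coalesce with adjacent free neighbors -> [0-7 ALLOC][8-13 ALLOC][14-18 ALLOC][19-19 ALLOC][20-32 FREE]

Answer: [0-7 ALLOC][8-13 ALLOC][14-18 ALLOC][19-19 ALLOC][20-32 FREE]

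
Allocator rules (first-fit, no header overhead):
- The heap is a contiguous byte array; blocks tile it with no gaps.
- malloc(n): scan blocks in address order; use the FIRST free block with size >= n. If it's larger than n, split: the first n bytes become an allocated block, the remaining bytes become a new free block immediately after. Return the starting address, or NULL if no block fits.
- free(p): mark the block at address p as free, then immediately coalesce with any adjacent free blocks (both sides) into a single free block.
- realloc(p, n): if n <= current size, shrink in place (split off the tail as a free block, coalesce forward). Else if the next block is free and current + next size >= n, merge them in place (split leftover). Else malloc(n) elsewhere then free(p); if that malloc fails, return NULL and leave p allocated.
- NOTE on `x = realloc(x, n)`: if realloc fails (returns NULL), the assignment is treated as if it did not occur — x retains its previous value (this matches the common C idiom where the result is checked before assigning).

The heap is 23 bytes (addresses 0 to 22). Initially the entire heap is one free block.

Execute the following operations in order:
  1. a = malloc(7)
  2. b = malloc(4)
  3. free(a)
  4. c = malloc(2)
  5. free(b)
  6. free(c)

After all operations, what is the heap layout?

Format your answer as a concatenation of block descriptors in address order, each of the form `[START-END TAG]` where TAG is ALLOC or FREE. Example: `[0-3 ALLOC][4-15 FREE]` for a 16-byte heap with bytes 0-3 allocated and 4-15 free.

Answer: [0-22 FREE]

Derivation:
Op 1: a = malloc(7) -> a = 0; heap: [0-6 ALLOC][7-22 FREE]
Op 2: b = malloc(4) -> b = 7; heap: [0-6 ALLOC][7-10 ALLOC][11-22 FREE]
Op 3: free(a) -> (freed a); heap: [0-6 FREE][7-10 ALLOC][11-22 FREE]
Op 4: c = malloc(2) -> c = 0; heap: [0-1 ALLOC][2-6 FREE][7-10 ALLOC][11-22 FREE]
Op 5: free(b) -> (freed b); heap: [0-1 ALLOC][2-22 FREE]
Op 6: free(c) -> (freed c); heap: [0-22 FREE]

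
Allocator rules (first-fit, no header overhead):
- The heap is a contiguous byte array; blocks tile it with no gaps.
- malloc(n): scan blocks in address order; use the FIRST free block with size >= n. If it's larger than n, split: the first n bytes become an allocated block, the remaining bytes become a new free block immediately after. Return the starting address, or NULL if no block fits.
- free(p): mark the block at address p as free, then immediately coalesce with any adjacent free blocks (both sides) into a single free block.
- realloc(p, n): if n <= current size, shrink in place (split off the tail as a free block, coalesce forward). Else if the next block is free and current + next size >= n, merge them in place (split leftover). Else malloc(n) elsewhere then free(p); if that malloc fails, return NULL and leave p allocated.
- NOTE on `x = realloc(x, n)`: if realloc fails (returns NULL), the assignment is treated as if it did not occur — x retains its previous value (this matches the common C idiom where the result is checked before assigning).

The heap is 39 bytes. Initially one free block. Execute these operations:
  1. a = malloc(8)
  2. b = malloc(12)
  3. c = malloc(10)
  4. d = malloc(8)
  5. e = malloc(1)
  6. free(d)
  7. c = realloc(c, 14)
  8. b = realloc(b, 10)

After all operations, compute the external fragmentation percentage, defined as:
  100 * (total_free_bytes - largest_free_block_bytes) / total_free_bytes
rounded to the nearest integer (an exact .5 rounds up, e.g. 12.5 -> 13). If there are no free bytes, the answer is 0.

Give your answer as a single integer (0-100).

Op 1: a = malloc(8) -> a = 0; heap: [0-7 ALLOC][8-38 FREE]
Op 2: b = malloc(12) -> b = 8; heap: [0-7 ALLOC][8-19 ALLOC][20-38 FREE]
Op 3: c = malloc(10) -> c = 20; heap: [0-7 ALLOC][8-19 ALLOC][20-29 ALLOC][30-38 FREE]
Op 4: d = malloc(8) -> d = 30; heap: [0-7 ALLOC][8-19 ALLOC][20-29 ALLOC][30-37 ALLOC][38-38 FREE]
Op 5: e = malloc(1) -> e = 38; heap: [0-7 ALLOC][8-19 ALLOC][20-29 ALLOC][30-37 ALLOC][38-38 ALLOC]
Op 6: free(d) -> (freed d); heap: [0-7 ALLOC][8-19 ALLOC][20-29 ALLOC][30-37 FREE][38-38 ALLOC]
Op 7: c = realloc(c, 14) -> c = 20; heap: [0-7 ALLOC][8-19 ALLOC][20-33 ALLOC][34-37 FREE][38-38 ALLOC]
Op 8: b = realloc(b, 10) -> b = 8; heap: [0-7 ALLOC][8-17 ALLOC][18-19 FREE][20-33 ALLOC][34-37 FREE][38-38 ALLOC]
Free blocks: [2 4] total_free=6 largest=4 -> 100*(6-4)/6 = 200/6 ≈ 33.333 -> rounds to 33

Answer: 33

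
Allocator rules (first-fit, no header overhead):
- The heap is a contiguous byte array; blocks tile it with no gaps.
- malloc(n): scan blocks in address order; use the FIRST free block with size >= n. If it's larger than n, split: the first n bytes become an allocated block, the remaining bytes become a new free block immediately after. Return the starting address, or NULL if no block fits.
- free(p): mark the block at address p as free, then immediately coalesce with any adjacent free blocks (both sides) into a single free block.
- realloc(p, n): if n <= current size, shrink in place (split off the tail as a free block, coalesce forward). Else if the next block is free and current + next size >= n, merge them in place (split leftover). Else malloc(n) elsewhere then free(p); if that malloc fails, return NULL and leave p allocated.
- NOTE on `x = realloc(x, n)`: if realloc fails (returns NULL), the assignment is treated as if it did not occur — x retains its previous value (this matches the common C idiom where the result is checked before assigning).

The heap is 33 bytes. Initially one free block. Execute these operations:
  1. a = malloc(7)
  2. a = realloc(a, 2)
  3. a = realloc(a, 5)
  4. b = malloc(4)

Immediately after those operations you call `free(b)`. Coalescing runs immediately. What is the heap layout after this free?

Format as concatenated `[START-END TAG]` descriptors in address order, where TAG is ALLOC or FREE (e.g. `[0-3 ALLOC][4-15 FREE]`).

Answer: [0-4 ALLOC][5-32 FREE]

Derivation:
Op 1: a = malloc(7) -> a = 0; heap: [0-6 ALLOC][7-32 FREE]
Op 2: a = realloc(a, 2) -> a = 0; heap: [0-1 ALLOC][2-32 FREE]
Op 3: a = realloc(a, 5) -> a = 0; heap: [0-4 ALLOC][5-32 FREE]
Op 4: b = malloc(4) -> b = 5; heap: [0-4 ALLOC][5-8 ALLOC][9-32 FREE]
free(b): b = 5 -> block [5-8 ALLOC]; mark free, coalesce with adjacent free neighbors -> [0-4 ALLOC][5-32 FREE]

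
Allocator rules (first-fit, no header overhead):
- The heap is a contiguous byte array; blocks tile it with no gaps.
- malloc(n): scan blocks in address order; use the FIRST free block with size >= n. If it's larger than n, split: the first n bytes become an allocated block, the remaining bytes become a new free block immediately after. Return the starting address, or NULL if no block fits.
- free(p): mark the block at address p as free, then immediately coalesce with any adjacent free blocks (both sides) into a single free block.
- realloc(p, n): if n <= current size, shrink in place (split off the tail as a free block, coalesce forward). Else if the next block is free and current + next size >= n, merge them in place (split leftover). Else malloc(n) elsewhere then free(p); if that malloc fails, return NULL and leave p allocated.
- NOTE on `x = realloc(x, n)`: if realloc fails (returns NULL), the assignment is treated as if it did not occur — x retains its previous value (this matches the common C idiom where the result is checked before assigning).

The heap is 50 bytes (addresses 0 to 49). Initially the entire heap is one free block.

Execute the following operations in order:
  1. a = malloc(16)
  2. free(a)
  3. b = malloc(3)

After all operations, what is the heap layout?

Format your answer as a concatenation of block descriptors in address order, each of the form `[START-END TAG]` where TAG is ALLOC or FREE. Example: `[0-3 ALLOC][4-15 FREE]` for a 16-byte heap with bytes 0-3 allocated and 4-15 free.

Answer: [0-2 ALLOC][3-49 FREE]

Derivation:
Op 1: a = malloc(16) -> a = 0; heap: [0-15 ALLOC][16-49 FREE]
Op 2: free(a) -> (freed a); heap: [0-49 FREE]
Op 3: b = malloc(3) -> b = 0; heap: [0-2 ALLOC][3-49 FREE]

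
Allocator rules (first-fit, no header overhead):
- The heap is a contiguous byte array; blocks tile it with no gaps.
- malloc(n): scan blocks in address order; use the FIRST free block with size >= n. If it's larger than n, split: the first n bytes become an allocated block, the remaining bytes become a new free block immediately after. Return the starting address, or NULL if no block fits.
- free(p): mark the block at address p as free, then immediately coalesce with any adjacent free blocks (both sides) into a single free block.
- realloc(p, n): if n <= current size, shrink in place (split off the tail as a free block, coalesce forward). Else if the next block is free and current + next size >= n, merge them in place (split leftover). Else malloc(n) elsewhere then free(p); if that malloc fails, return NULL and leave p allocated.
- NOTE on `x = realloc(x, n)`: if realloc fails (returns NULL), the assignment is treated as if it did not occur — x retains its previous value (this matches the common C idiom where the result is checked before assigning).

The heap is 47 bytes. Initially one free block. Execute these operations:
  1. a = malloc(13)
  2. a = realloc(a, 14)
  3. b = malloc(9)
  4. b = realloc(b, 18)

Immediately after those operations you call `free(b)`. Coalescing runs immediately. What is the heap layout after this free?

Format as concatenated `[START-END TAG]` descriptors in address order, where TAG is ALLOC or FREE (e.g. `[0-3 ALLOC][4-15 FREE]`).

Answer: [0-13 ALLOC][14-46 FREE]

Derivation:
Op 1: a = malloc(13) -> a = 0; heap: [0-12 ALLOC][13-46 FREE]
Op 2: a = realloc(a, 14) -> a = 0; heap: [0-13 ALLOC][14-46 FREE]
Op 3: b = malloc(9) -> b = 14; heap: [0-13 ALLOC][14-22 ALLOC][23-46 FREE]
Op 4: b = realloc(b, 18) -> b = 14; heap: [0-13 ALLOC][14-31 ALLOC][32-46 FREE]
free(b): b = 14 -> block [14-31 ALLOC]; mark free, coalesce with adjacent free neighbors -> [0-13 ALLOC][14-46 FREE]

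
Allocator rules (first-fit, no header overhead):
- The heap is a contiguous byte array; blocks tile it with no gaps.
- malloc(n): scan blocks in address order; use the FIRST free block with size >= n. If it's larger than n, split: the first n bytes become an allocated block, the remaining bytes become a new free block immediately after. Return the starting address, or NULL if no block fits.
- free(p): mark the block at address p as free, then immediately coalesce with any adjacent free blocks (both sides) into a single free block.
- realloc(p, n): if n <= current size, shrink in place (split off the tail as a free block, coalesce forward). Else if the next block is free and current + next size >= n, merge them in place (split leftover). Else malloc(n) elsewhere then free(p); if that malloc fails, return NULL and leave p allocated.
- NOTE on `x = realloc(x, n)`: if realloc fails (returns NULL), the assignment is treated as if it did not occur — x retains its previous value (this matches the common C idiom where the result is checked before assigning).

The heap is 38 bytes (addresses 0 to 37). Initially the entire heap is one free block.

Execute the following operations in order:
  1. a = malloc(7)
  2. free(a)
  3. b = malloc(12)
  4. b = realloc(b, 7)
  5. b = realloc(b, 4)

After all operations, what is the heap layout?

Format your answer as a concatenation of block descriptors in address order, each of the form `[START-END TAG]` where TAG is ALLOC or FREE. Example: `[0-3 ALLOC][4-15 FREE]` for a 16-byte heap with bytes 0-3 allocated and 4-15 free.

Answer: [0-3 ALLOC][4-37 FREE]

Derivation:
Op 1: a = malloc(7) -> a = 0; heap: [0-6 ALLOC][7-37 FREE]
Op 2: free(a) -> (freed a); heap: [0-37 FREE]
Op 3: b = malloc(12) -> b = 0; heap: [0-11 ALLOC][12-37 FREE]
Op 4: b = realloc(b, 7) -> b = 0; heap: [0-6 ALLOC][7-37 FREE]
Op 5: b = realloc(b, 4) -> b = 0; heap: [0-3 ALLOC][4-37 FREE]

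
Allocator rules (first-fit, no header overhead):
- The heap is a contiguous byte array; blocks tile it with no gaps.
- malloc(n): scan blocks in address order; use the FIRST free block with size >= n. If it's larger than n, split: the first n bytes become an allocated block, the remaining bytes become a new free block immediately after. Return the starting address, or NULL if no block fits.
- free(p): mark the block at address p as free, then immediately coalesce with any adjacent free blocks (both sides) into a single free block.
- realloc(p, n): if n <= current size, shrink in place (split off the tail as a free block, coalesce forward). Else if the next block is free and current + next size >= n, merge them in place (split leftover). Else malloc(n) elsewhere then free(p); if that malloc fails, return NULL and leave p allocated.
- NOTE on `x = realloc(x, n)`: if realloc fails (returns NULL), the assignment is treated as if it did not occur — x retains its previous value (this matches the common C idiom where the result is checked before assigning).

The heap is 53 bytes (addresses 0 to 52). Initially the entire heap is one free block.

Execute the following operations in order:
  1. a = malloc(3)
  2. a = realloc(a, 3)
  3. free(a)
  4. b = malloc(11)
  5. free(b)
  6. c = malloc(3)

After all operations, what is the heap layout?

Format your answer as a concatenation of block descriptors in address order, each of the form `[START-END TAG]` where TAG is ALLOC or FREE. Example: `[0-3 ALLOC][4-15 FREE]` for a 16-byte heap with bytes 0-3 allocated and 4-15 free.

Op 1: a = malloc(3) -> a = 0; heap: [0-2 ALLOC][3-52 FREE]
Op 2: a = realloc(a, 3) -> a = 0; heap: [0-2 ALLOC][3-52 FREE]
Op 3: free(a) -> (freed a); heap: [0-52 FREE]
Op 4: b = malloc(11) -> b = 0; heap: [0-10 ALLOC][11-52 FREE]
Op 5: free(b) -> (freed b); heap: [0-52 FREE]
Op 6: c = malloc(3) -> c = 0; heap: [0-2 ALLOC][3-52 FREE]

Answer: [0-2 ALLOC][3-52 FREE]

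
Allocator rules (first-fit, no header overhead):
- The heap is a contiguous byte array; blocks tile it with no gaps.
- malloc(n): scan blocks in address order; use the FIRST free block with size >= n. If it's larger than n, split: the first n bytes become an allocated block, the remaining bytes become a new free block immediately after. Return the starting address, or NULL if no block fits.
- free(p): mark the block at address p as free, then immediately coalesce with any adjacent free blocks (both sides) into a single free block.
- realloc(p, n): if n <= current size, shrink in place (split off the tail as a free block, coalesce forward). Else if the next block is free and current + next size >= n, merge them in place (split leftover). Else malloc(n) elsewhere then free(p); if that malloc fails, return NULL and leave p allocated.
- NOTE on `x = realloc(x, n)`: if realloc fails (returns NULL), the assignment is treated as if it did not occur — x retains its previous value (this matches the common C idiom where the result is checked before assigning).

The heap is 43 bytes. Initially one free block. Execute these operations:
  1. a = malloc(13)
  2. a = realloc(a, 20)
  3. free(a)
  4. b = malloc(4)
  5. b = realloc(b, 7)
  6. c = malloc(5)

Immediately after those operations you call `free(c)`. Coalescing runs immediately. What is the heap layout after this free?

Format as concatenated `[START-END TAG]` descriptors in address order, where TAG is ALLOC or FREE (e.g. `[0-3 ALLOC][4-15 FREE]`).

Answer: [0-6 ALLOC][7-42 FREE]

Derivation:
Op 1: a = malloc(13) -> a = 0; heap: [0-12 ALLOC][13-42 FREE]
Op 2: a = realloc(a, 20) -> a = 0; heap: [0-19 ALLOC][20-42 FREE]
Op 3: free(a) -> (freed a); heap: [0-42 FREE]
Op 4: b = malloc(4) -> b = 0; heap: [0-3 ALLOC][4-42 FREE]
Op 5: b = realloc(b, 7) -> b = 0; heap: [0-6 ALLOC][7-42 FREE]
Op 6: c = malloc(5) -> c = 7; heap: [0-6 ALLOC][7-11 ALLOC][12-42 FREE]
free(c): c = 7 -> block [7-11 ALLOC]; mark free, coalesce with adjacent free neighbors -> [0-6 ALLOC][7-42 FREE]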